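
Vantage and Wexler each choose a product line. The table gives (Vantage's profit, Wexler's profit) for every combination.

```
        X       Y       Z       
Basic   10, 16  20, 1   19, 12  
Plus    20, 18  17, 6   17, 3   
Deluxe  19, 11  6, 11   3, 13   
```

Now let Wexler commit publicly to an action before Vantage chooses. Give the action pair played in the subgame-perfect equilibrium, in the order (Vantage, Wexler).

(Plus, X)

Work backward from Vantage's decision.
- X: BR = Plus, leader payoff 18.
- Y: BR = Basic, leader payoff 1.
- Z: BR = Basic, leader payoff 12.
Wexler's induced payoffs are 18, 1, 12, so Wexler commits to X. Subgame-perfect outcome: (Plus, X) with payoffs (20, 18).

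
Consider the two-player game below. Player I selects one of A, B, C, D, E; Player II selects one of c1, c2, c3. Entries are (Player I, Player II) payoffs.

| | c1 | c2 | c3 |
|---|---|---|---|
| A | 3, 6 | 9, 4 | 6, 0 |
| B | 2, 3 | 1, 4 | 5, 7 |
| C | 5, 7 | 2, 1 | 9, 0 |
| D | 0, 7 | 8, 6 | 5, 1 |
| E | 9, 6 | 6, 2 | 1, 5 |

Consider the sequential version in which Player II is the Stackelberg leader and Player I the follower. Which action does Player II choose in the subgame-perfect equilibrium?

c1

Work backward from Player I's decision.
- c1: Player I compares 3, 2, 5, 0, 9 and picks E; Player II would get 6.
- c2: Player I compares 9, 1, 2, 8, 6 and picks A; Player II would get 4.
- c3: Player I compares 6, 5, 9, 5, 1 and picks C; Player II would get 0.
Among 6, 4, 0, the best is 6 at c1. Subgame-perfect outcome: (E, c1) with payoffs (9, 6).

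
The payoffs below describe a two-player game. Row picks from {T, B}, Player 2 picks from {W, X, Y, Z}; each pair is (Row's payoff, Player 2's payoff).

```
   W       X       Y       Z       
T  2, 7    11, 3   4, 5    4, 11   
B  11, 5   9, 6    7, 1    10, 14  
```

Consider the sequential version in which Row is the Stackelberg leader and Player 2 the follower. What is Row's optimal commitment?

B

Solve by backward induction (Row leads).
- T: Player 2 compares 7, 3, 5, 11 and picks Z; Row would get 4.
- B: Player 2 compares 5, 6, 1, 14 and picks Z; Row would get 10.
Row's induced payoffs are 4, 10, so Row commits to B. Subgame-perfect outcome: (B, Z) with payoffs (10, 14).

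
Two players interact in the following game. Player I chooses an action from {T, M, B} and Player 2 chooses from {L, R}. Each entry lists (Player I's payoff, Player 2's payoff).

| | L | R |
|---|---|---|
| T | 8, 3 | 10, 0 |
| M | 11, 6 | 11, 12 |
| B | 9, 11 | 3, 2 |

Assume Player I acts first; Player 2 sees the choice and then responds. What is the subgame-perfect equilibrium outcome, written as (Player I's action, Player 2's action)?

(M, R)

Player 2 best-responds to each possible Player I move:
- T: Player 2 compares 3, 0 and picks L; Player I would get 8.
- M: Player 2 compares 6, 12 and picks R; Player I would get 11.
- B: Player 2 compares 11, 2 and picks L; Player I would get 9.
Maximizing over 8, 11, 9, Player I chooses M. Subgame-perfect outcome: (M, R) with payoffs (11, 12).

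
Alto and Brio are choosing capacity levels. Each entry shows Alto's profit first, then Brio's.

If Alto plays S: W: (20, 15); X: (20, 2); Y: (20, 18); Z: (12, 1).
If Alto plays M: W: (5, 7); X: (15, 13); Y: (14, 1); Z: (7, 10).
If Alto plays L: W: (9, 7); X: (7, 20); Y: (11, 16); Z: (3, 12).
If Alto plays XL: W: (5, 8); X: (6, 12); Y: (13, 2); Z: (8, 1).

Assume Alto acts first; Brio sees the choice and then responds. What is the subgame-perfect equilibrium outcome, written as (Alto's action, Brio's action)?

(S, Y)

Work backward from Brio's decision.
- S → Brio plays Y (best of 15, 2, 18, 1); Alto gets 20.
- M → Brio plays X (best of 7, 13, 1, 10); Alto gets 15.
- L → Brio plays X (best of 7, 20, 16, 12); Alto gets 7.
- XL → Brio plays X (best of 8, 12, 2, 1); Alto gets 6.
Among 20, 15, 7, 6, the best is 20 at S. Subgame-perfect outcome: (S, Y) with payoffs (20, 18).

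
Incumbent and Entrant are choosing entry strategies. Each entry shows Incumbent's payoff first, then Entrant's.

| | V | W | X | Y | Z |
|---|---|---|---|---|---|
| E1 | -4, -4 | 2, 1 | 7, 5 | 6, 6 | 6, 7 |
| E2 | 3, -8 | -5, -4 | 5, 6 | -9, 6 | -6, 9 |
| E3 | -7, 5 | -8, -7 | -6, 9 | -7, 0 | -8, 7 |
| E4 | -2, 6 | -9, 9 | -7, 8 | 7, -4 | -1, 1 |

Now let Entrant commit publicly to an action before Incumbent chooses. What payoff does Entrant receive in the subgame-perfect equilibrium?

Solve by backward induction (Entrant leads).
- V: BR = E2, leader payoff -8.
- W: BR = E1, leader payoff 1.
- X: BR = E1, leader payoff 5.
- Y: BR = E4, leader payoff -4.
- Z: BR = E1, leader payoff 7.
Maximizing over -8, 1, 5, -4, 7, Entrant chooses Z. Subgame-perfect outcome: (E1, Z) with payoffs (6, 7).

7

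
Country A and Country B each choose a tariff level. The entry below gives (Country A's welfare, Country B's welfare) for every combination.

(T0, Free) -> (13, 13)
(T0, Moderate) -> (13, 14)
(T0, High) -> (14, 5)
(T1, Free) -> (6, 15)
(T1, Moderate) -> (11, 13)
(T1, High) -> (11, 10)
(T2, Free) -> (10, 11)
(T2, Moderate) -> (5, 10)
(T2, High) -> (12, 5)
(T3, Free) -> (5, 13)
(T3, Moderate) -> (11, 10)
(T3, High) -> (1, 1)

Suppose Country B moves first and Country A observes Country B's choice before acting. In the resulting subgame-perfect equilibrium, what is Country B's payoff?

Work backward from Country A's decision.
- Free: Country A compares 13, 6, 10, 5 and picks T0; Country B would get 13.
- Moderate: Country A compares 13, 11, 5, 11 and picks T0; Country B would get 14.
- High: Country A compares 14, 11, 12, 1 and picks T0; Country B would get 5.
Maximizing over 13, 14, 5, Country B chooses Moderate. Subgame-perfect outcome: (T0, Moderate) with payoffs (13, 14).

14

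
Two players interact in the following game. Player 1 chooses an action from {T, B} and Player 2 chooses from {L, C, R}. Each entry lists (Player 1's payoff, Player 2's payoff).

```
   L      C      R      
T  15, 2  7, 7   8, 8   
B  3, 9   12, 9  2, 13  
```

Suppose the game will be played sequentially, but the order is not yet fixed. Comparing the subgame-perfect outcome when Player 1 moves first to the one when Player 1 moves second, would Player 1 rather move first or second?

second

If Player 1 leads: Player 2's best replies are T→R, B→R; Player 1's induced payoffs 8, 2; outcome (T, R), payoffs (8, 8).
If Player 2 leads: Player 1's best replies are L→T, C→B, R→T; Player 2's induced payoffs 2, 9, 8; outcome (B, C), payoffs (12, 9).
Player 1 gets 8 moving first and 12 moving second, so Player 1 prefers to move second.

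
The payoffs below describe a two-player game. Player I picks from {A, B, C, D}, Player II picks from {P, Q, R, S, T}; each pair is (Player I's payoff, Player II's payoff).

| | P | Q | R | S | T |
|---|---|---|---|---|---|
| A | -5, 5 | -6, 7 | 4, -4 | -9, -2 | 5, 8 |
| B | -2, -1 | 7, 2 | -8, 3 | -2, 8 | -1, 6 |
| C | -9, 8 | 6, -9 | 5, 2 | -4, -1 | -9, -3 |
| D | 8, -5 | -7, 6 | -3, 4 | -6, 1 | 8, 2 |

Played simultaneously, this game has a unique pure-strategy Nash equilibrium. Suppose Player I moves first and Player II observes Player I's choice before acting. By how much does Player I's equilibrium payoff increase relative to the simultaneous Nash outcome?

7

Solve by backward induction (Player I leads).
- A: BR = T, leader payoff 5.
- B: BR = S, leader payoff -2.
- C: BR = P, leader payoff -9.
- D: BR = Q, leader payoff -7.
Player I's induced payoffs are 5, -2, -9, -7, so Player I commits to A. Subgame-perfect outcome: (A, T) with payoffs (5, 8).
Under simultaneous play:
Player I's best replies: P→D; Q→B; R→C; S→B; T→D.
Player II's best replies: A→T; B→S; C→P; D→Q.
Only (B, S) has each player best-responding; Nash payoffs (-2, 8).
Player I's commitment gain: 5 − -2 = 7.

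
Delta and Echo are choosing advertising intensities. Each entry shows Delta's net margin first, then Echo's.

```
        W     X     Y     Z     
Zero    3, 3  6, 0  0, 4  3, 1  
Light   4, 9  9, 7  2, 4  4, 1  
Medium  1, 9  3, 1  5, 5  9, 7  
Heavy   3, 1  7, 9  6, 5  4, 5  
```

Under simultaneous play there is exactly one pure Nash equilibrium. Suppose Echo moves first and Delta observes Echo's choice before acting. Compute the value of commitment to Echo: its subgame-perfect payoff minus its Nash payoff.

Backward induction with Echo moving first.
- W → Delta plays Light (best of 3, 4, 1, 3); Echo gets 9.
- X → Delta plays Light (best of 6, 9, 3, 7); Echo gets 7.
- Y → Delta plays Heavy (best of 0, 2, 5, 6); Echo gets 5.
- Z → Delta plays Medium (best of 3, 4, 9, 4); Echo gets 7.
Among 9, 7, 5, 7, the best is 9 at W. Subgame-perfect outcome: (Light, W) with payoffs (4, 9).
For the simultaneous game, intersect best replies.
Delta's best replies: W→Light; X→Light; Y→Heavy; Z→Medium.
Echo's best replies: Zero→Y; Light→W; Medium→W; Heavy→X.
The unique mutual best reply is (Light, W), giving (4, 9).
Echo's commitment gain: 9 − 9 = 0.

0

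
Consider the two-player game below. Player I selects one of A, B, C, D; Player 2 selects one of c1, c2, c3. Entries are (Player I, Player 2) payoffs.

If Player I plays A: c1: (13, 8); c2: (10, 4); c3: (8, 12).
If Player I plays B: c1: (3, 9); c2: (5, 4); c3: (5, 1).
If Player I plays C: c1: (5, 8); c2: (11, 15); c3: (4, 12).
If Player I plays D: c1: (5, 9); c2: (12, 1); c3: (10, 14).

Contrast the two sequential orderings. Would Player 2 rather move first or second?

If Player I leads: Player 2's best replies are A→c3, B→c1, C→c2, D→c3; Player I's induced payoffs 8, 3, 11, 10; outcome (C, c2), payoffs (11, 15).
If Player 2 leads: Player I's best replies are c1→A, c2→D, c3→D; Player 2's induced payoffs 8, 1, 14; outcome (D, c3), payoffs (10, 14).
Player 2 gets 14 moving first and 15 moving second, so Player 2 prefers to move second.

second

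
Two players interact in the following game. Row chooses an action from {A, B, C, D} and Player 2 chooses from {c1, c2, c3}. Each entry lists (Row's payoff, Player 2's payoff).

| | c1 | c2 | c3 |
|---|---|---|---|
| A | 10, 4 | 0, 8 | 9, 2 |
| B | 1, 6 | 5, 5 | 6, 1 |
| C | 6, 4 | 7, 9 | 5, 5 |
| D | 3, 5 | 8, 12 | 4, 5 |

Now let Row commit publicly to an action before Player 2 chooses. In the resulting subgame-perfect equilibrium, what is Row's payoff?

Backward induction with Row moving first.
- A: BR = c2, leader payoff 0.
- B: BR = c1, leader payoff 1.
- C: BR = c2, leader payoff 7.
- D: BR = c2, leader payoff 8.
Row's induced payoffs are 0, 1, 7, 8, so Row commits to D. Subgame-perfect outcome: (D, c2) with payoffs (8, 12).

8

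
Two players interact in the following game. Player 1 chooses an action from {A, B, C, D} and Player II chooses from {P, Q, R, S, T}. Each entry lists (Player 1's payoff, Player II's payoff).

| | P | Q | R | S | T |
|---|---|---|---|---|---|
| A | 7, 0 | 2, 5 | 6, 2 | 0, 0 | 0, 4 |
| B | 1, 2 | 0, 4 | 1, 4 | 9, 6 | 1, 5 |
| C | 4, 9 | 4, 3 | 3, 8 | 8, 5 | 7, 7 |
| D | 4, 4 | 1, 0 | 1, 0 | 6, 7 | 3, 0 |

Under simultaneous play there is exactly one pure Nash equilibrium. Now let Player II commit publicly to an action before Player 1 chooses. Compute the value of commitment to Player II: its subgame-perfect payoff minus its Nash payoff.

1

Player 1 best-responds to each possible Player II move:
- P → Player 1 plays A (best of 7, 1, 4, 4); Player II gets 0.
- Q → Player 1 plays C (best of 2, 0, 4, 1); Player II gets 3.
- R → Player 1 plays A (best of 6, 1, 3, 1); Player II gets 2.
- S → Player 1 plays B (best of 0, 9, 8, 6); Player II gets 6.
- T → Player 1 plays C (best of 0, 1, 7, 3); Player II gets 7.
Maximizing over 0, 3, 2, 6, 7, Player II chooses T. Subgame-perfect outcome: (C, T) with payoffs (7, 7).
For the simultaneous game, intersect best replies.
Player 1's best replies: P→A; Q→C; R→A; S→B; T→C.
Player II's best replies: A→Q; B→S; C→P; D→S.
The unique mutual best reply is (B, S), giving (9, 6).
Player II's commitment gain: 7 − 6 = 1.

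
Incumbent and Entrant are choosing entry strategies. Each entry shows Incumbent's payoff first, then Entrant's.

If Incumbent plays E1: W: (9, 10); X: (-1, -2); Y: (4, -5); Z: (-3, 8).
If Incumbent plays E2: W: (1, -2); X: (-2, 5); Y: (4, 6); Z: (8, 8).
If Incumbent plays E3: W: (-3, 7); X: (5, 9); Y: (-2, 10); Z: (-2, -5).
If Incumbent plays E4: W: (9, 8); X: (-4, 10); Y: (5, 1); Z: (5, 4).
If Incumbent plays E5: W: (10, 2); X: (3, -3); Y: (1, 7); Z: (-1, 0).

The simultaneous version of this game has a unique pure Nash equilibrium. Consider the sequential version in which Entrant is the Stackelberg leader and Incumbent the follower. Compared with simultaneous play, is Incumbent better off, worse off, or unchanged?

worse off

Solve by backward induction (Entrant leads).
- W: Incumbent compares 9, 1, -3, 9, 10 and picks E5; Entrant would get 2.
- X: Incumbent compares -1, -2, 5, -4, 3 and picks E3; Entrant would get 9.
- Y: Incumbent compares 4, 4, -2, 5, 1 and picks E4; Entrant would get 1.
- Z: Incumbent compares -3, 8, -2, 5, -1 and picks E2; Entrant would get 8.
Among 2, 9, 1, 8, the best is 9 at X. Subgame-perfect outcome: (E3, X) with payoffs (5, 9).
For the simultaneous game, intersect best replies.
Incumbent's best replies: W→E5; X→E3; Y→E4; Z→E2.
Entrant's best replies: E1→W; E2→Z; E3→Y; E4→X; E5→Y.
Only (E2, Z) has each player best-responding; Nash payoffs (8, 8).
Incumbent earns 5 sequentially versus 8 at the Nash outcome: worse off.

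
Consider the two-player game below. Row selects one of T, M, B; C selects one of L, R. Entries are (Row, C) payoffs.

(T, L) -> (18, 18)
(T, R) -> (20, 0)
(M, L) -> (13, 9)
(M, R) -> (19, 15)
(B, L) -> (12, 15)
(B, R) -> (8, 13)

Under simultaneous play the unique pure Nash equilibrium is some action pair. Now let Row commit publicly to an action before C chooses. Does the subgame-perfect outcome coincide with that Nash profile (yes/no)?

no

C best-responds to each possible Row move:
- T: BR = L, leader payoff 18.
- M: BR = R, leader payoff 19.
- B: BR = L, leader payoff 12.
Maximizing over 18, 19, 12, Row chooses M. Subgame-perfect outcome: (M, R) with payoffs (19, 15).
Now find the simultaneous Nash equilibrium.
Row's best replies: L→T; R→T.
C's best replies: T→L; M→R; B→L.
Only (T, L) has each player best-responding; Nash payoffs (18, 18).
Sequential outcome (M, R) differs from the Nash profile (T, L).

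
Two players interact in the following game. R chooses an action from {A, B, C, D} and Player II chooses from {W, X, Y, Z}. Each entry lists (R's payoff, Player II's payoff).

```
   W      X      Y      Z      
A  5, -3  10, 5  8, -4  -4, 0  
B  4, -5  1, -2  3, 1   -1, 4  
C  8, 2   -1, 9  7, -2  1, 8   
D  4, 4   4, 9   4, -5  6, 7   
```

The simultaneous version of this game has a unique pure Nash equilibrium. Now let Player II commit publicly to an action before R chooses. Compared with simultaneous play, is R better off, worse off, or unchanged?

R best-responds to each possible Player II move:
- W: BR = C, leader payoff 2.
- X: BR = A, leader payoff 5.
- Y: BR = A, leader payoff -4.
- Z: BR = D, leader payoff 7.
Player II's induced payoffs are 2, 5, -4, 7, so Player II commits to Z. Subgame-perfect outcome: (D, Z) with payoffs (6, 7).
Now find the simultaneous Nash equilibrium.
R's best replies: W→C; X→A; Y→A; Z→D.
Player II's best replies: A→X; B→Z; C→X; D→X.
The unique mutual best reply is (A, X), giving (10, 5).
R earns 6 sequentially versus 10 at the Nash outcome: worse off.

worse off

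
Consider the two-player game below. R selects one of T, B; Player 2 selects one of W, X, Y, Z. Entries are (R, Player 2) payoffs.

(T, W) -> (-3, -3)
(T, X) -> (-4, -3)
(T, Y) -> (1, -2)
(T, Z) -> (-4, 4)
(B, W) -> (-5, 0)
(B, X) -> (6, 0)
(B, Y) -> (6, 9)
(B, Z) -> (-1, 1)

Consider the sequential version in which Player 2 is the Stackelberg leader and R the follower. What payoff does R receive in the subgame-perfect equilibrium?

6

Solve by backward induction (Player 2 leads).
- W: R compares -3, -5 and picks T; Player 2 would get -3.
- X: R compares -4, 6 and picks B; Player 2 would get 0.
- Y: R compares 1, 6 and picks B; Player 2 would get 9.
- Z: R compares -4, -1 and picks B; Player 2 would get 1.
Player 2's induced payoffs are -3, 0, 9, 1, so Player 2 commits to Y. Subgame-perfect outcome: (B, Y) with payoffs (6, 9).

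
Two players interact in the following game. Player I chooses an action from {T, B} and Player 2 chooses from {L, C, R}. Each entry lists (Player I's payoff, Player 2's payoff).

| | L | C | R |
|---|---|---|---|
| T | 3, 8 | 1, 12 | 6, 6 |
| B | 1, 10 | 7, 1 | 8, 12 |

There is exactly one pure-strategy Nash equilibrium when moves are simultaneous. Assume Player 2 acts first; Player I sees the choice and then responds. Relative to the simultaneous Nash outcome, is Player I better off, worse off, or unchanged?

unchanged

Backward induction with Player 2 moving first.
- L → Player I plays T (best of 3, 1); Player 2 gets 8.
- C → Player I plays B (best of 1, 7); Player 2 gets 1.
- R → Player I plays B (best of 6, 8); Player 2 gets 12.
Player 2's induced payoffs are 8, 1, 12, so Player 2 commits to R. Subgame-perfect outcome: (B, R) with payoffs (8, 12).
Now find the simultaneous Nash equilibrium.
Player I's best replies: L→T; C→B; R→B.
Player 2's best replies: T→C; B→R.
Only (B, R) has each player best-responding; Nash payoffs (8, 12).
Player I earns 8 sequentially versus 8 at the Nash outcome: unchanged.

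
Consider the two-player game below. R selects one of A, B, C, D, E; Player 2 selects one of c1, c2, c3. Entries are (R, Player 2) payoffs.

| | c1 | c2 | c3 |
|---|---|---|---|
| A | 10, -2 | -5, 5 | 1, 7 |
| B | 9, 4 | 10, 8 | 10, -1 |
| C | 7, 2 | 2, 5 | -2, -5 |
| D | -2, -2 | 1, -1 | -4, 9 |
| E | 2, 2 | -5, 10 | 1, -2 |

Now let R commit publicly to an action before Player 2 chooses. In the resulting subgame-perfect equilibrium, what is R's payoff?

10

Work backward from Player 2's decision.
- A → Player 2 plays c3 (best of -2, 5, 7); R gets 1.
- B → Player 2 plays c2 (best of 4, 8, -1); R gets 10.
- C → Player 2 plays c2 (best of 2, 5, -5); R gets 2.
- D → Player 2 plays c3 (best of -2, -1, 9); R gets -4.
- E → Player 2 plays c2 (best of 2, 10, -2); R gets -5.
R's induced payoffs are 1, 10, 2, -4, -5, so R commits to B. Subgame-perfect outcome: (B, c2) with payoffs (10, 8).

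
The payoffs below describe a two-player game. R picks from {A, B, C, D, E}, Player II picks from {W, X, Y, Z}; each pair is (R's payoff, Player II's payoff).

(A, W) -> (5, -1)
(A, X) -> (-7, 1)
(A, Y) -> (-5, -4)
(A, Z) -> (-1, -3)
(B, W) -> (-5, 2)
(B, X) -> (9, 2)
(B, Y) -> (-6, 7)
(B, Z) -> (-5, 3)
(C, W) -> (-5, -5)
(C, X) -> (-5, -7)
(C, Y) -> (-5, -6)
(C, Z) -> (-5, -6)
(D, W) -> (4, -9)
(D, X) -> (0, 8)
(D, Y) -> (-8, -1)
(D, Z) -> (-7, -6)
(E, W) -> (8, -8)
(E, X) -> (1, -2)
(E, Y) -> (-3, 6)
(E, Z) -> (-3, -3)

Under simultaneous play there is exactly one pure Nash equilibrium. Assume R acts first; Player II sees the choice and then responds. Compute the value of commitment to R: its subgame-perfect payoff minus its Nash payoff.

Backward induction with R moving first.
- A → Player II plays X (best of -1, 1, -4, -3); R gets -7.
- B → Player II plays Y (best of 2, 2, 7, 3); R gets -6.
- C → Player II plays W (best of -5, -7, -6, -6); R gets -5.
- D → Player II plays X (best of -9, 8, -1, -6); R gets 0.
- E → Player II plays Y (best of -8, -2, 6, -3); R gets -3.
Maximizing over -7, -6, -5, 0, -3, R chooses D. Subgame-perfect outcome: (D, X) with payoffs (0, 8).
For the simultaneous game, intersect best replies.
R's best replies: W→E; X→B; Y→E; Z→A.
Player II's best replies: A→X; B→Y; C→W; D→X; E→Y.
Only (E, Y) has each player best-responding; Nash payoffs (-3, 6).
R's commitment gain: 0 − -3 = 3.

3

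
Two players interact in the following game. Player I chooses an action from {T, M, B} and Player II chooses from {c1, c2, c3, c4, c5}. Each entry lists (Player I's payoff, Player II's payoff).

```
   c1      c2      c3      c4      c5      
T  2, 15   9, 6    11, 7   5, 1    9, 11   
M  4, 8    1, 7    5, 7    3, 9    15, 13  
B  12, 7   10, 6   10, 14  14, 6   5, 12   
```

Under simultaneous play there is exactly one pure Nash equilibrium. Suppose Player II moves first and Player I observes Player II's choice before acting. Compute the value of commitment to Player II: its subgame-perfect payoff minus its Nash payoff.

0

Work backward from Player I's decision.
- c1: Player I compares 2, 4, 12 and picks B; Player II would get 7.
- c2: Player I compares 9, 1, 10 and picks B; Player II would get 6.
- c3: Player I compares 11, 5, 10 and picks T; Player II would get 7.
- c4: Player I compares 5, 3, 14 and picks B; Player II would get 6.
- c5: Player I compares 9, 15, 5 and picks M; Player II would get 13.
Maximizing over 7, 6, 7, 6, 13, Player II chooses c5. Subgame-perfect outcome: (M, c5) with payoffs (15, 13).
Now find the simultaneous Nash equilibrium.
Player I's best replies: c1→B; c2→B; c3→T; c4→B; c5→M.
Player II's best replies: T→c1; M→c5; B→c3.
Only (M, c5) has each player best-responding; Nash payoffs (15, 13).
Player II's commitment gain: 13 − 13 = 0.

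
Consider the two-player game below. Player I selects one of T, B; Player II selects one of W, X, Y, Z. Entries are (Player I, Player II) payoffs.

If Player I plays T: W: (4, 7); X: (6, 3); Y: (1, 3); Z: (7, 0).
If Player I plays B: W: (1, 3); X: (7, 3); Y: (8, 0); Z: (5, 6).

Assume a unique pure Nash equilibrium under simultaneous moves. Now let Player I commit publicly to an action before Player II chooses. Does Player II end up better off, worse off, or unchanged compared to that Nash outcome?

worse off

Player II best-responds to each possible Player I move:
- T → Player II plays W (best of 7, 3, 3, 0); Player I gets 4.
- B → Player II plays Z (best of 3, 3, 0, 6); Player I gets 5.
Player I's induced payoffs are 4, 5, so Player I commits to B. Subgame-perfect outcome: (B, Z) with payoffs (5, 6).
Under simultaneous play:
Player I's best replies: W→T; X→B; Y→B; Z→T.
Player II's best replies: T→W; B→Z.
Only (T, W) has each player best-responding; Nash payoffs (4, 7).
Player II earns 6 sequentially versus 7 at the Nash outcome: worse off.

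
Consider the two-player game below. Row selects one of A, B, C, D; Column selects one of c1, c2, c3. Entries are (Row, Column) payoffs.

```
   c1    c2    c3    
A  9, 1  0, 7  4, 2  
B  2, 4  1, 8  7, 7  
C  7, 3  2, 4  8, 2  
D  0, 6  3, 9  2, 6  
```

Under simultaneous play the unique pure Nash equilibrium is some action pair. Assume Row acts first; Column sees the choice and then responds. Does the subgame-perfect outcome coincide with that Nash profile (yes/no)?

Solve by backward induction (Row leads).
- A: Column compares 1, 7, 2 and picks c2; Row would get 0.
- B: Column compares 4, 8, 7 and picks c2; Row would get 1.
- C: Column compares 3, 4, 2 and picks c2; Row would get 2.
- D: Column compares 6, 9, 6 and picks c2; Row would get 3.
Maximizing over 0, 1, 2, 3, Row chooses D. Subgame-perfect outcome: (D, c2) with payoffs (3, 9).
Now find the simultaneous Nash equilibrium.
Row's best replies: c1→A; c2→D; c3→C.
Column's best replies: A→c2; B→c2; C→c2; D→c2.
Only (D, c2) has each player best-responding; Nash payoffs (3, 9).
Sequential outcome (D, c2) coincides with the Nash profile (D, c2).

yes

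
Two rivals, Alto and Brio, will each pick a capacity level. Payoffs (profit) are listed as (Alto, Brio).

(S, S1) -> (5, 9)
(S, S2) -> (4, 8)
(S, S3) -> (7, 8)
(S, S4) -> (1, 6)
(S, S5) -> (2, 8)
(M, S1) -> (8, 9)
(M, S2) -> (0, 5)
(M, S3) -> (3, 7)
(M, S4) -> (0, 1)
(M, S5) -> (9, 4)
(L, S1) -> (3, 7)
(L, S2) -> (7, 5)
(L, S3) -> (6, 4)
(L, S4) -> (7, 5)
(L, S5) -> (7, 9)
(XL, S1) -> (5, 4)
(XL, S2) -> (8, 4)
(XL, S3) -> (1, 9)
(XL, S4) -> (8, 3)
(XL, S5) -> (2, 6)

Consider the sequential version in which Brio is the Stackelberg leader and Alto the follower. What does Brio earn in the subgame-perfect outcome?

9

Alto best-responds to each possible Brio move:
- S1 → Alto plays M (best of 5, 8, 3, 5); Brio gets 9.
- S2 → Alto plays XL (best of 4, 0, 7, 8); Brio gets 4.
- S3 → Alto plays S (best of 7, 3, 6, 1); Brio gets 8.
- S4 → Alto plays XL (best of 1, 0, 7, 8); Brio gets 3.
- S5 → Alto plays M (best of 2, 9, 7, 2); Brio gets 4.
Brio's induced payoffs are 9, 4, 8, 3, 4, so Brio commits to S1. Subgame-perfect outcome: (M, S1) with payoffs (8, 9).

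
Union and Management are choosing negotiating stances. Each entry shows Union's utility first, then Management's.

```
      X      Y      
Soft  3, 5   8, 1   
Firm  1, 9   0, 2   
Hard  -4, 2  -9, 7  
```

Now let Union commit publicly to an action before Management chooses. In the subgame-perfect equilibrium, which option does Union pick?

Soft

Backward induction with Union moving first.
- Soft: BR = X, leader payoff 3.
- Firm: BR = X, leader payoff 1.
- Hard: BR = Y, leader payoff -9.
Among 3, 1, -9, the best is 3 at Soft. Subgame-perfect outcome: (Soft, X) with payoffs (3, 5).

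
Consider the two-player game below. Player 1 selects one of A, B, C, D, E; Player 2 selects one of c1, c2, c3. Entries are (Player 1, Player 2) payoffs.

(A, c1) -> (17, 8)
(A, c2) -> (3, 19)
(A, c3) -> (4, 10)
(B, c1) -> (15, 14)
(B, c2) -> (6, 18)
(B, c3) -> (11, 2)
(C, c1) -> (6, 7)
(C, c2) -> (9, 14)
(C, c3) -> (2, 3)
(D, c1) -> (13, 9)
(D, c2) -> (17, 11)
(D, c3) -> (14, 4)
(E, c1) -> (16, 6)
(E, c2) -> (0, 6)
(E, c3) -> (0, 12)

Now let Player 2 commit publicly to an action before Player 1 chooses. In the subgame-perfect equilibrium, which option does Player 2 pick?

Solve by backward induction (Player 2 leads).
- c1 → Player 1 plays A (best of 17, 15, 6, 13, 16); Player 2 gets 8.
- c2 → Player 1 plays D (best of 3, 6, 9, 17, 0); Player 2 gets 11.
- c3 → Player 1 plays D (best of 4, 11, 2, 14, 0); Player 2 gets 4.
Among 8, 11, 4, the best is 11 at c2. Subgame-perfect outcome: (D, c2) with payoffs (17, 11).

c2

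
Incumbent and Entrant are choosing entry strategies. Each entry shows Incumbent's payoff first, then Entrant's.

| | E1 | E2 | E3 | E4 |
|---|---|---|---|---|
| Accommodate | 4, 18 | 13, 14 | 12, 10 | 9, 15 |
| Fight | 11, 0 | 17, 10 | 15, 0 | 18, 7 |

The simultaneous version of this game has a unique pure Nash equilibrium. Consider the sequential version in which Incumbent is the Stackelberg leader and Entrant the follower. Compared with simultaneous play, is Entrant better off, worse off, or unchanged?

unchanged

Solve by backward induction (Incumbent leads).
- Accommodate → Entrant plays E1 (best of 18, 14, 10, 15); Incumbent gets 4.
- Fight → Entrant plays E2 (best of 0, 10, 0, 7); Incumbent gets 17.
Maximizing over 4, 17, Incumbent chooses Fight. Subgame-perfect outcome: (Fight, E2) with payoffs (17, 10).
Under simultaneous play:
Incumbent's best replies: E1→Fight; E2→Fight; E3→Fight; E4→Fight.
Entrant's best replies: Accommodate→E1; Fight→E2.
The unique mutual best reply is (Fight, E2), giving (17, 10).
Entrant earns 10 sequentially versus 10 at the Nash outcome: unchanged.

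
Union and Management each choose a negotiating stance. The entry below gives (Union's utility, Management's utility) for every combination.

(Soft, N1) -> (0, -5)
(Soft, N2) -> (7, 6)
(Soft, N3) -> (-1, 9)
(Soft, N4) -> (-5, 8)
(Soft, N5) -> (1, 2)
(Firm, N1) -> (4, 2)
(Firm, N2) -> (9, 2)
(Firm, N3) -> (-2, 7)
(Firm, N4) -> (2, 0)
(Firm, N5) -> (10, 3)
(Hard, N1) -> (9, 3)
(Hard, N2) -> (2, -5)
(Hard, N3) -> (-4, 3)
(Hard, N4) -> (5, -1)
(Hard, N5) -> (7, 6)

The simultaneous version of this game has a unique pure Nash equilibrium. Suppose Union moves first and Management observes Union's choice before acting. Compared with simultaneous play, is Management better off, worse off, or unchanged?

Work backward from Management's decision.
- Soft → Management plays N3 (best of -5, 6, 9, 8, 2); Union gets -1.
- Firm → Management plays N3 (best of 2, 2, 7, 0, 3); Union gets -2.
- Hard → Management plays N5 (best of 3, -5, 3, -1, 6); Union gets 7.
Union's induced payoffs are -1, -2, 7, so Union commits to Hard. Subgame-perfect outcome: (Hard, N5) with payoffs (7, 6).
For the simultaneous game, intersect best replies.
Union's best replies: N1→Hard; N2→Firm; N3→Soft; N4→Hard; N5→Firm.
Management's best replies: Soft→N3; Firm→N3; Hard→N5.
Only (Soft, N3) has each player best-responding; Nash payoffs (-1, 9).
Management earns 6 sequentially versus 9 at the Nash outcome: worse off.

worse off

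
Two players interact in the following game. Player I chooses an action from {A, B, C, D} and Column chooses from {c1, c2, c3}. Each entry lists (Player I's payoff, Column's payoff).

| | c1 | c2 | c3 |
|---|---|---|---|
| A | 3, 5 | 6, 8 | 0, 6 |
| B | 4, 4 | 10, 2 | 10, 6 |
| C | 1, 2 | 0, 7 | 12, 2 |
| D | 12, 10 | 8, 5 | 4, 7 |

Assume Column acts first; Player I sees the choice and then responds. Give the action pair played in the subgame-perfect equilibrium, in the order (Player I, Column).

Backward induction with Column moving first.
- c1: BR = D, leader payoff 10.
- c2: BR = B, leader payoff 2.
- c3: BR = C, leader payoff 2.
Column's induced payoffs are 10, 2, 2, so Column commits to c1. Subgame-perfect outcome: (D, c1) with payoffs (12, 10).

(D, c1)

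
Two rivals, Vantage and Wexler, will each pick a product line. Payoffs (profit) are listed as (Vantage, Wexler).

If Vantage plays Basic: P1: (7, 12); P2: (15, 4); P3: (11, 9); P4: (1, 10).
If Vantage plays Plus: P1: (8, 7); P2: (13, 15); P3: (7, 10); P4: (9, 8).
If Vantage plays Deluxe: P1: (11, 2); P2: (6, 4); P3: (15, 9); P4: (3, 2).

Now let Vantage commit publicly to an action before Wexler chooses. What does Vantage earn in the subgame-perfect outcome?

15

Work backward from Wexler's decision.
- Basic: Wexler compares 12, 4, 9, 10 and picks P1; Vantage would get 7.
- Plus: Wexler compares 7, 15, 10, 8 and picks P2; Vantage would get 13.
- Deluxe: Wexler compares 2, 4, 9, 2 and picks P3; Vantage would get 15.
Among 7, 13, 15, the best is 15 at Deluxe. Subgame-perfect outcome: (Deluxe, P3) with payoffs (15, 9).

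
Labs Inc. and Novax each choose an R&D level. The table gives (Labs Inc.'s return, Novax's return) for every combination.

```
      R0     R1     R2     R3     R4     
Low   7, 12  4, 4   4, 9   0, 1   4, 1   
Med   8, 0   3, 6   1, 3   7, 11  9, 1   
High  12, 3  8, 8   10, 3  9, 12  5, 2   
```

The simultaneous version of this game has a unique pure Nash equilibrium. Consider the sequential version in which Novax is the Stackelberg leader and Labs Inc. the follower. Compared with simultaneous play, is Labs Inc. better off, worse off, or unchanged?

Solve by backward induction (Novax leads).
- R0 → Labs Inc. plays High (best of 7, 8, 12); Novax gets 3.
- R1 → Labs Inc. plays High (best of 4, 3, 8); Novax gets 8.
- R2 → Labs Inc. plays High (best of 4, 1, 10); Novax gets 3.
- R3 → Labs Inc. plays High (best of 0, 7, 9); Novax gets 12.
- R4 → Labs Inc. plays Med (best of 4, 9, 5); Novax gets 1.
Novax's induced payoffs are 3, 8, 3, 12, 1, so Novax commits to R3. Subgame-perfect outcome: (High, R3) with payoffs (9, 12).
Now find the simultaneous Nash equilibrium.
Labs Inc.'s best replies: R0→High; R1→High; R2→High; R3→High; R4→Med.
Novax's best replies: Low→R0; Med→R3; High→R3.
Only (High, R3) has each player best-responding; Nash payoffs (9, 12).
Labs Inc. earns 9 sequentially versus 9 at the Nash outcome: unchanged.

unchanged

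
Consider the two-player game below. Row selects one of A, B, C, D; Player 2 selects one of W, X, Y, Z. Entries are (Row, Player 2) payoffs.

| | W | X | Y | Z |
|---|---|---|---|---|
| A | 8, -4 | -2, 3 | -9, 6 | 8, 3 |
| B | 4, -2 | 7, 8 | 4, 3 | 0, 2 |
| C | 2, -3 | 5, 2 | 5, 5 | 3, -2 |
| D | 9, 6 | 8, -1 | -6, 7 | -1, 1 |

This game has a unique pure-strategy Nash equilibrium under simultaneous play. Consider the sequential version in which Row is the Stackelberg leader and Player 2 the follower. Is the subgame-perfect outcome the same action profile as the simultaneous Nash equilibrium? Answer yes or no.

Work backward from Player 2's decision.
- A → Player 2 plays Y (best of -4, 3, 6, 3); Row gets -9.
- B → Player 2 plays X (best of -2, 8, 3, 2); Row gets 7.
- C → Player 2 plays Y (best of -3, 2, 5, -2); Row gets 5.
- D → Player 2 plays Y (best of 6, -1, 7, 1); Row gets -6.
Among -9, 7, 5, -6, the best is 7 at B. Subgame-perfect outcome: (B, X) with payoffs (7, 8).
Now find the simultaneous Nash equilibrium.
Row's best replies: W→D; X→D; Y→C; Z→A.
Player 2's best replies: A→Y; B→X; C→Y; D→Y.
Only (C, Y) has each player best-responding; Nash payoffs (5, 5).
Sequential outcome (B, X) differs from the Nash profile (C, Y).

no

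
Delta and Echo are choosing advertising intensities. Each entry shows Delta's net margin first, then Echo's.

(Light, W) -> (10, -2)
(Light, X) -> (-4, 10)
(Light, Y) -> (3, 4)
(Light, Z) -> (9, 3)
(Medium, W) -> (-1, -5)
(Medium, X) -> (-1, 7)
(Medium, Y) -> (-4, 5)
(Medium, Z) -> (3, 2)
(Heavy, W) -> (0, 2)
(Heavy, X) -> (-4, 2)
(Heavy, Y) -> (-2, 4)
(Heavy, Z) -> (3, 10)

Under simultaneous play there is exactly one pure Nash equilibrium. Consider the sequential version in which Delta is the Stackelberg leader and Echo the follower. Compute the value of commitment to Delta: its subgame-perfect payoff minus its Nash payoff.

4

Echo best-responds to each possible Delta move:
- Light: Echo compares -2, 10, 4, 3 and picks X; Delta would get -4.
- Medium: Echo compares -5, 7, 5, 2 and picks X; Delta would get -1.
- Heavy: Echo compares 2, 2, 4, 10 and picks Z; Delta would get 3.
Delta's induced payoffs are -4, -1, 3, so Delta commits to Heavy. Subgame-perfect outcome: (Heavy, Z) with payoffs (3, 10).
Under simultaneous play:
Delta's best replies: W→Light; X→Medium; Y→Light; Z→Light.
Echo's best replies: Light→X; Medium→X; Heavy→Z.
The unique mutual best reply is (Medium, X), giving (-1, 7).
Delta's commitment gain: 3 − -1 = 4.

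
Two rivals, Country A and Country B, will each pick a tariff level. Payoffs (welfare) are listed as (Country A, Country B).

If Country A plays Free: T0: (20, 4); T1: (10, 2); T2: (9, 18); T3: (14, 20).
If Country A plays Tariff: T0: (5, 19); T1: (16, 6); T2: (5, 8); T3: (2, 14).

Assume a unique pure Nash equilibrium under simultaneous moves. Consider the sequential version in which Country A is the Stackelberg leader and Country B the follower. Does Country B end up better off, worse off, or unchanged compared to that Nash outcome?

unchanged

Solve by backward induction (Country A leads).
- Free: Country B compares 4, 2, 18, 20 and picks T3; Country A would get 14.
- Tariff: Country B compares 19, 6, 8, 14 and picks T0; Country A would get 5.
Country A's induced payoffs are 14, 5, so Country A commits to Free. Subgame-perfect outcome: (Free, T3) with payoffs (14, 20).
Now find the simultaneous Nash equilibrium.
Country A's best replies: T0→Free; T1→Tariff; T2→Free; T3→Free.
Country B's best replies: Free→T3; Tariff→T0.
The unique mutual best reply is (Free, T3), giving (14, 20).
Country B earns 20 sequentially versus 20 at the Nash outcome: unchanged.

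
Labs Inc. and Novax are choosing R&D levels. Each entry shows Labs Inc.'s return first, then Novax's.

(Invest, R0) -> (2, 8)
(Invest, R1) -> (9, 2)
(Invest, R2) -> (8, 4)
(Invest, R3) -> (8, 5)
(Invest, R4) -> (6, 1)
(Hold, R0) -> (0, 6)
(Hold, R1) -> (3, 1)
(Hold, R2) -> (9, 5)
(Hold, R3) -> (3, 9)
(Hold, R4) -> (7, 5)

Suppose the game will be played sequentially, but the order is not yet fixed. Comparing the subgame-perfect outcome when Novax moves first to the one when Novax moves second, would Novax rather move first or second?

second

If Labs Inc. leads: Novax's best replies are Invest→R0, Hold→R3; Labs Inc.'s induced payoffs 2, 3; outcome (Hold, R3), payoffs (3, 9).
If Novax leads: Labs Inc.'s best replies are R0→Invest, R1→Invest, R2→Hold, R3→Invest, R4→Hold; Novax's induced payoffs 8, 2, 5, 5, 5; outcome (Invest, R0), payoffs (2, 8).
Novax gets 8 moving first and 9 moving second, so Novax prefers to move second.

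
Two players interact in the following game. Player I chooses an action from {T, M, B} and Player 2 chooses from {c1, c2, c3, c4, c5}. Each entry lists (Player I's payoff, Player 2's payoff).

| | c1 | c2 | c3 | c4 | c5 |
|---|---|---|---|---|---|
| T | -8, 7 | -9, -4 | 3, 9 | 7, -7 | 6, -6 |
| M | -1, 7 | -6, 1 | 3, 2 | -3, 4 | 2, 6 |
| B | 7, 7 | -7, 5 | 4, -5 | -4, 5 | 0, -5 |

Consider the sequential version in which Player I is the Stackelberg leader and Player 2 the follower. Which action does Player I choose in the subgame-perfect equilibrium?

B

Backward induction with Player I moving first.
- T → Player 2 plays c3 (best of 7, -4, 9, -7, -6); Player I gets 3.
- M → Player 2 plays c1 (best of 7, 1, 2, 4, 6); Player I gets -1.
- B → Player 2 plays c1 (best of 7, 5, -5, 5, -5); Player I gets 7.
Among 3, -1, 7, the best is 7 at B. Subgame-perfect outcome: (B, c1) with payoffs (7, 7).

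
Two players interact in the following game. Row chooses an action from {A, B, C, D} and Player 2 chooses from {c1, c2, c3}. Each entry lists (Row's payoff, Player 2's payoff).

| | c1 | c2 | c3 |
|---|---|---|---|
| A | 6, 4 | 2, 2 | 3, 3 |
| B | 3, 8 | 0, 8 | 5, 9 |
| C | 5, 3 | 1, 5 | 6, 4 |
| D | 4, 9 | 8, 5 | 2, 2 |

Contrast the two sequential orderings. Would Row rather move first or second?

If Row leads: Player 2's best replies are A→c1, B→c3, C→c2, D→c1; Row's induced payoffs 6, 5, 1, 4; outcome (A, c1), payoffs (6, 4).
If Player 2 leads: Row's best replies are c1→A, c2→D, c3→C; Player 2's induced payoffs 4, 5, 4; outcome (D, c2), payoffs (8, 5).
Row gets 6 moving first and 8 moving second, so Row prefers to move second.

second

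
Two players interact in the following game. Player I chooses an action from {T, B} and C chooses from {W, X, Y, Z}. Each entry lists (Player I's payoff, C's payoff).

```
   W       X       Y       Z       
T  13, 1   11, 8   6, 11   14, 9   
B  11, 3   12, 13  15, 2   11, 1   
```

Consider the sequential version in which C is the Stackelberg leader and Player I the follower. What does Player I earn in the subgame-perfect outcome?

Backward induction with C moving first.
- W → Player I plays T (best of 13, 11); C gets 1.
- X → Player I plays B (best of 11, 12); C gets 13.
- Y → Player I plays B (best of 6, 15); C gets 2.
- Z → Player I plays T (best of 14, 11); C gets 9.
C's induced payoffs are 1, 13, 2, 9, so C commits to X. Subgame-perfect outcome: (B, X) with payoffs (12, 13).

12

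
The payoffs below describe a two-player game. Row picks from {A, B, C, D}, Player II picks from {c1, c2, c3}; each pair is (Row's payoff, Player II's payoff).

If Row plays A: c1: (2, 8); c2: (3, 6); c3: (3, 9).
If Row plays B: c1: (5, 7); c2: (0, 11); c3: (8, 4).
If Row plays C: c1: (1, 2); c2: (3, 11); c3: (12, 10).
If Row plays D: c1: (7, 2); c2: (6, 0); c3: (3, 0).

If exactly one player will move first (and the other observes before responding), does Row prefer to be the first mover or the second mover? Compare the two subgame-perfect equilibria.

If Row leads: Player II's best replies are A→c3, B→c2, C→c2, D→c1; Row's induced payoffs 3, 0, 3, 7; outcome (D, c1), payoffs (7, 2).
If Player II leads: Row's best replies are c1→D, c2→D, c3→C; Player II's induced payoffs 2, 0, 10; outcome (C, c3), payoffs (12, 10).
Row gets 7 moving first and 12 moving second, so Row prefers to move second.

second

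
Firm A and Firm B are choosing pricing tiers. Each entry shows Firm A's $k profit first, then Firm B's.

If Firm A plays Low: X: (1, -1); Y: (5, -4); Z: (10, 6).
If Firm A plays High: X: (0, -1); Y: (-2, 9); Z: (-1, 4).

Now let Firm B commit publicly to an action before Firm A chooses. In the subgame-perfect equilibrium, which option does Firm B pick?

Work backward from Firm A's decision.
- X: Firm A compares 1, 0 and picks Low; Firm B would get -1.
- Y: Firm A compares 5, -2 and picks Low; Firm B would get -4.
- Z: Firm A compares 10, -1 and picks Low; Firm B would get 6.
Firm B's induced payoffs are -1, -4, 6, so Firm B commits to Z. Subgame-perfect outcome: (Low, Z) with payoffs (10, 6).

Z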